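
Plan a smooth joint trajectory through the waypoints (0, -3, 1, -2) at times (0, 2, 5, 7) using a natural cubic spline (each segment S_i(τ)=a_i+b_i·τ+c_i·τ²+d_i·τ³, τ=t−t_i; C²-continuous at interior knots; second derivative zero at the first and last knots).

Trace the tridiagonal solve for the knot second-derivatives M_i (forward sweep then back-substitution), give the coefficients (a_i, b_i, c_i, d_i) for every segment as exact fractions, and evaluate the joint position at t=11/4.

  seg 0: a=0 b=-97/42 c=0 d=17/84
  seg 1: a=-3 b=5/42 c=17/14 d=-17/63
  seg 2: a=1 b=5/42 c=-17/14 d=17/84
S(11/4) = -1049/448

Δ: Δ0=-3/2, Δ1=4/3, Δ2=-3/2
row 1: diag=10, rhs=17; c'=3/10, d'=17/10
row 2: denom=10−3·3/10=91/10; d'=(-17−3·17/10)/(91/10)=-17/7
back: M2=-17/7
back: M1=17/10−3/10·-17/7=17/7
M: M0=0, M1=17/7, M2=-17/7, M3=0
seg 0: a=0, c=M0/2=0, d=(M1−M0)/(6·2)=17/84, b=Δ0−h0·(2M0+M1)/6=-97/42
seg 1: a=-3, c=M1/2=17/14, d=(M2−M1)/(6·3)=-17/63, b=Δ1−h1·(2M1+M2)/6=5/42
seg 2: a=1, c=M2/2=-17/14, d=(M3−M2)/(6·2)=17/84, b=Δ2−h2·(2M2+M3)/6=5/42
t_q=11/4 → seg 1, τ=3/4; S=-3+5/42·τ+17/14·τ²+-17/63·τ³=-1049/448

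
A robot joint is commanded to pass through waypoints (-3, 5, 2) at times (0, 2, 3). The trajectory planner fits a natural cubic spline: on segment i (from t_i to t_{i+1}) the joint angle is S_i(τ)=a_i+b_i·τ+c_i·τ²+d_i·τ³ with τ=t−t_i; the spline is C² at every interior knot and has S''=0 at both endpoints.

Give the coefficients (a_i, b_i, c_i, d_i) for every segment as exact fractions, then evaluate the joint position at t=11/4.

Δ: Δ0=4, Δ1=-3
row 1: diag=6, rhs=-42; c'=1/6, d'=-7
back: M1=-7
M: M0=0, M1=-7, M2=0
seg 0: a=-3, c=M0/2=0, d=(M1−M0)/(6·2)=-7/12, b=Δ0−h0·(2M0+M1)/6=19/3
seg 1: a=5, c=M1/2=-7/2, d=(M2−M1)/(6·1)=7/6, b=Δ1−h1·(2M1+M2)/6=-2/3
t_q=11/4 → seg 1, τ=3/4; S=5+-2/3·τ+-7/2·τ²+7/6·τ³=387/128

  seg 0: a=-3 b=19/3 c=0 d=-7/12
  seg 1: a=5 b=-2/3 c=-7/2 d=7/6
S(11/4) = 387/128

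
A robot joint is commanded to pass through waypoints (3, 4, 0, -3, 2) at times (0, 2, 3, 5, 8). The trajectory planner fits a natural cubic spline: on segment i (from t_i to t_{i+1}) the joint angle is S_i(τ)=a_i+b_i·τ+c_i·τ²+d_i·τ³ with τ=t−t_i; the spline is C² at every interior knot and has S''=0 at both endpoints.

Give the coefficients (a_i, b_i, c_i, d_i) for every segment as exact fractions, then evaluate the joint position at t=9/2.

Δ: Δ0=1/2, Δ1=-4, Δ2=-3/2, Δ3=5/3
row 1: diag=6, rhs=-27; c'=1/6, d'=-9/2
row 2: denom=6−1·1/6=35/6; d'=(15−1·-9/2)/(35/6)=117/35
row 3: denom=10−2·12/35=326/35; d'=(19−2·117/35)/(326/35)=431/326
back: M3=431/326
back: M2=117/35−12/35·431/326=471/163
back: M1=-9/2−1/6·471/163=-812/163
M: M0=0, M1=-812/163, M2=471/163, M3=431/326, M4=0
seg 0: a=3, c=M0/2=0, d=(M1−M0)/(6·2)=-203/489, b=Δ0−h0·(2M0+M1)/6=2113/978
seg 1: a=4, c=M1/2=-406/163, d=(M2−M1)/(6·1)=1283/978, b=Δ1−h1·(2M1+M2)/6=-2759/978
seg 2: a=0, c=M2/2=471/326, d=(M3−M2)/(6·2)=-511/3912, b=Δ2−h2·(2M2+M3)/6=-1891/489
seg 3: a=-3, c=M3/2=431/652, d=(M4−M3)/(6·3)=-431/5868, b=Δ3−h3·(2M3+M4)/6=337/978
t_q=9/2 → seg 2, τ=3/2; S=0+-1891/489·τ+471/326·τ²+-511/3912·τ³=-31199/10432

  seg 0: a=3 b=2113/978 c=0 d=-203/489
  seg 1: a=4 b=-2759/978 c=-406/163 d=1283/978
  seg 2: a=0 b=-1891/489 c=471/326 d=-511/3912
  seg 3: a=-3 b=337/978 c=431/652 d=-431/5868
S(9/2) = -31199/10432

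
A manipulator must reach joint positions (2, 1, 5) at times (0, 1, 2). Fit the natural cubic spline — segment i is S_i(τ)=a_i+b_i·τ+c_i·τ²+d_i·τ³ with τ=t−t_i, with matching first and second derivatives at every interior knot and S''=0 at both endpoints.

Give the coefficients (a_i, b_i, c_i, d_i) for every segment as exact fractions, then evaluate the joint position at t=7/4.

  seg 0: a=2 b=-9/4 c=0 d=5/4
  seg 1: a=1 b=3/2 c=15/4 d=-5/4
S(7/4) = 949/256

Δ: Δ0=-1, Δ1=4
row 1: diag=4, rhs=30; c'=1/4, d'=15/2
back: M1=15/2
M: M0=0, M1=15/2, M2=0
seg 0: a=2, c=M0/2=0, d=(M1−M0)/(6·1)=5/4, b=Δ0−h0·(2M0+M1)/6=-9/4
seg 1: a=1, c=M1/2=15/4, d=(M2−M1)/(6·1)=-5/4, b=Δ1−h1·(2M1+M2)/6=3/2
t_q=7/4 → seg 1, τ=3/4; S=1+3/2·τ+15/4·τ²+-5/4·τ³=949/256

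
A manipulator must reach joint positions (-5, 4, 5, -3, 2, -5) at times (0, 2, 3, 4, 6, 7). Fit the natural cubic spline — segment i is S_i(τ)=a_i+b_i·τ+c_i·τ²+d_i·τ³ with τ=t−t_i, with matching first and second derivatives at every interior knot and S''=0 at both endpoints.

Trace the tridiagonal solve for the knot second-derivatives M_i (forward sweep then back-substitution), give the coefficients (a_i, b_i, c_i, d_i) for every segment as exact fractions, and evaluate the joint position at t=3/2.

Δ: Δ0=9/2, Δ1=1, Δ2=-8, Δ3=5/2, Δ4=-7
row 1: diag=6, rhs=-21; c'=1/6, d'=-7/2
row 2: denom=4−1·1/6=23/6; d'=(-54−1·-7/2)/(23/6)=-303/23
row 3: denom=6−1·6/23=132/23; d'=(63−1·-303/23)/(132/23)=146/11
row 4: denom=6−2·23/66=175/33; d'=(-57−2·146/11)/(175/33)=-2757/175
back: M4=-2757/175
back: M3=146/11−23/66·-2757/175=6567/350
back: M2=-303/23−6/23·6567/350=-3162/175
back: M1=-7/2−1/6·-3162/175=-171/350
M: M0=0, M1=-171/350, M2=-3162/175, M3=6567/350, M4=-2757/175, M5=0
seg 0: a=-5, c=M0/2=0, d=(M1−M0)/(6·2)=-57/1400, b=Δ0−h0·(2M0+M1)/6=816/175
seg 1: a=4, c=M1/2=-171/700, d=(M2−M1)/(6·1)=-293/100, b=Δ1−h1·(2M1+M2)/6=1461/350
seg 2: a=5, c=M2/2=-1581/175, d=(M3−M2)/(6·1)=4297/700, b=Δ2−h2·(2M2+M3)/6=-3573/700
seg 3: a=-3, c=M3/2=6567/700, d=(M4−M3)/(6·2)=-4027/1400, b=Δ3−h3·(2M3+M4)/6=-333/70
seg 4: a=2, c=M4/2=-2757/350, d=(M5−M4)/(6·1)=919/350, b=Δ4−h4·(2M4+M5)/6=-306/175
t_q=3/2 → seg 0, τ=3/2; S=-5+816/175·τ+0·τ²+-57/1400·τ³=2971/1600

  seg 0: a=-5 b=816/175 c=0 d=-57/1400
  seg 1: a=4 b=1461/350 c=-171/700 d=-293/100
  seg 2: a=5 b=-3573/700 c=-1581/175 d=4297/700
  seg 3: a=-3 b=-333/70 c=6567/700 d=-4027/1400
  seg 4: a=2 b=-306/175 c=-2757/350 d=919/350
S(3/2) = 2971/1600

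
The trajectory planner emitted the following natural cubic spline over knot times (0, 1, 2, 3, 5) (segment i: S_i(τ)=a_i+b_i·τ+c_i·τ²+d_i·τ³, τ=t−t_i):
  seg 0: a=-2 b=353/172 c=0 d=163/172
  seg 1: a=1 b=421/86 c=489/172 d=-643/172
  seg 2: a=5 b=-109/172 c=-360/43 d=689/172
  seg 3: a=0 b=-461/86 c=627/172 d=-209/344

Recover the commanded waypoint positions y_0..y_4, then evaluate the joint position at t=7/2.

y_0 = S_0(0) = a_0 = -2
y_1 = S_1(0) = a_1 = 1
y_2 = S_2(0) = a_2 = 5
y_3 = S_3(0) = a_3 = 0
y_4 = S_3(2) = -1
t_q=7/2 is in segment 3 (τ=1/2); S_3(τ)=-5077/2752

y_0=-2 y_1=1 y_2=5 y_3=0 y_4=-1
S(7/2) = -5077/2752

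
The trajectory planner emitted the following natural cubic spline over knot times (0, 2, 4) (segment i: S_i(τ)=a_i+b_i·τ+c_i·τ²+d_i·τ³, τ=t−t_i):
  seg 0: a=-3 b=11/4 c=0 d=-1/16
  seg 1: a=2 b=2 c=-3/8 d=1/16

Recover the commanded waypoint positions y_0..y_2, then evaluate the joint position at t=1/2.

y_0 = S_0(0) = a_0 = -3
y_1 = S_1(0) = a_1 = 2
y_2 = S_1(2) = 5
t_q=1/2 is in segment 0 (τ=1/2); S_0(τ)=-209/128

y_0=-3 y_1=2 y_2=5
S(1/2) = -209/128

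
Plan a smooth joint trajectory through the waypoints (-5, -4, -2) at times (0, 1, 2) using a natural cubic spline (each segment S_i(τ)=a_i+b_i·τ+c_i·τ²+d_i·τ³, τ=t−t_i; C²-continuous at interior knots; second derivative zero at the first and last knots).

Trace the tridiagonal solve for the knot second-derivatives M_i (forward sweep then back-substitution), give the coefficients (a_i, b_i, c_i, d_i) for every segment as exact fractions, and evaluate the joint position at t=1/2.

  seg 0: a=-5 b=3/4 c=0 d=1/4
  seg 1: a=-4 b=3/2 c=3/4 d=-1/4
S(1/2) = -147/32

Δ: Δ0=1, Δ1=2
row 1: diag=4, rhs=6; c'=1/4, d'=3/2
back: M1=3/2
M: M0=0, M1=3/2, M2=0
seg 0: a=-5, c=M0/2=0, d=(M1−M0)/(6·1)=1/4, b=Δ0−h0·(2M0+M1)/6=3/4
seg 1: a=-4, c=M1/2=3/4, d=(M2−M1)/(6·1)=-1/4, b=Δ1−h1·(2M1+M2)/6=3/2
t_q=1/2 → seg 0, τ=1/2; S=-5+3/4·τ+0·τ²+1/4·τ³=-147/32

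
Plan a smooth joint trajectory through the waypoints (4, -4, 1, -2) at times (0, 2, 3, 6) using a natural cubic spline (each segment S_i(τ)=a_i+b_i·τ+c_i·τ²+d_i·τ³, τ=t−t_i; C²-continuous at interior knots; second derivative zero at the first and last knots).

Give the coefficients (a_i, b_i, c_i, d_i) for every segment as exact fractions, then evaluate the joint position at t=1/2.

  seg 0: a=4 b=-344/47 c=0 d=39/47
  seg 1: a=-4 b=124/47 c=234/47 d=-123/47
  seg 2: a=1 b=223/47 c=-135/47 d=15/47
S(1/2) = 167/376

Δ: Δ0=-4, Δ1=5, Δ2=-1
row 1: diag=6, rhs=54; c'=1/6, d'=9
row 2: denom=8−1·1/6=47/6; d'=(-36−1·9)/(47/6)=-270/47
back: M2=-270/47
back: M1=9−1/6·-270/47=468/47
M: M0=0, M1=468/47, M2=-270/47, M3=0
seg 0: a=4, c=M0/2=0, d=(M1−M0)/(6·2)=39/47, b=Δ0−h0·(2M0+M1)/6=-344/47
seg 1: a=-4, c=M1/2=234/47, d=(M2−M1)/(6·1)=-123/47, b=Δ1−h1·(2M1+M2)/6=124/47
seg 2: a=1, c=M2/2=-135/47, d=(M3−M2)/(6·3)=15/47, b=Δ2−h2·(2M2+M3)/6=223/47
t_q=1/2 → seg 0, τ=1/2; S=4+-344/47·τ+0·τ²+39/47·τ³=167/376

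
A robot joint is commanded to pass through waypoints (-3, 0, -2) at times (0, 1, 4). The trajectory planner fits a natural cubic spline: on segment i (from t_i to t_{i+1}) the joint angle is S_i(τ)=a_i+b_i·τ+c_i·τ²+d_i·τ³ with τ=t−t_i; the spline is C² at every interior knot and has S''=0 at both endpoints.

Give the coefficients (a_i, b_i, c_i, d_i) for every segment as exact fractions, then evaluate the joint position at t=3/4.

Δ: Δ0=3, Δ1=-2/3
row 1: diag=8, rhs=-22; c'=3/8, d'=-11/4
back: M1=-11/4
M: M0=0, M1=-11/4, M2=0
seg 0: a=-3, c=M0/2=0, d=(M1−M0)/(6·1)=-11/24, b=Δ0−h0·(2M0+M1)/6=83/24
seg 1: a=0, c=M1/2=-11/8, d=(M2−M1)/(6·3)=11/72, b=Δ1−h1·(2M1+M2)/6=25/12
t_q=3/4 → seg 0, τ=3/4; S=-3+83/24·τ+0·τ²+-11/24·τ³=-307/512

  seg 0: a=-3 b=83/24 c=0 d=-11/24
  seg 1: a=0 b=25/12 c=-11/8 d=11/72
S(3/4) = -307/512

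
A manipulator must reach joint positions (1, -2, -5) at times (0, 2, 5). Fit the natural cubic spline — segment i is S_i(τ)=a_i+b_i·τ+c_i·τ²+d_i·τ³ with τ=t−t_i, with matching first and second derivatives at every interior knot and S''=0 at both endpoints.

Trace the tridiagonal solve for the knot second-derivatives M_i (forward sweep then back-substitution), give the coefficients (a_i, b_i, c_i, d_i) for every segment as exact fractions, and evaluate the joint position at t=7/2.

Δ: Δ0=-3/2, Δ1=-1
row 1: diag=10, rhs=3; c'=3/10, d'=3/10
back: M1=3/10
M: M0=0, M1=3/10, M2=0
seg 0: a=1, c=M0/2=0, d=(M1−M0)/(6·2)=1/40, b=Δ0−h0·(2M0+M1)/6=-8/5
seg 1: a=-2, c=M1/2=3/20, d=(M2−M1)/(6·3)=-1/60, b=Δ1−h1·(2M1+M2)/6=-13/10
t_q=7/2 → seg 1, τ=3/2; S=-2+-13/10·τ+3/20·τ²+-1/60·τ³=-587/160

  seg 0: a=1 b=-8/5 c=0 d=1/40
  seg 1: a=-2 b=-13/10 c=3/20 d=-1/60
S(7/2) = -587/160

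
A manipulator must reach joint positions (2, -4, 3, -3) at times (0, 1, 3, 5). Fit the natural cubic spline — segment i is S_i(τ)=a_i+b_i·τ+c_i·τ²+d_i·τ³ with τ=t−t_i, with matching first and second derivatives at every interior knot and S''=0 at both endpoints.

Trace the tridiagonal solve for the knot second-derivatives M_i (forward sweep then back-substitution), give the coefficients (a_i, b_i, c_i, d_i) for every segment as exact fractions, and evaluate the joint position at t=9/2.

  seg 0: a=2 b=-353/44 c=0 d=89/44
  seg 1: a=-4 b=-43/22 c=267/44 d=-147/88
  seg 2: a=3 b=25/11 c=-87/22 d=29/44
S(9/2) = -93/352

Δ: Δ0=-6, Δ1=7/2, Δ2=-3
row 1: diag=6, rhs=57; c'=1/3, d'=19/2
row 2: denom=8−2·1/3=22/3; d'=(-39−2·19/2)/(22/3)=-87/11
back: M2=-87/11
back: M1=19/2−1/3·-87/11=267/22
M: M0=0, M1=267/22, M2=-87/11, M3=0
seg 0: a=2, c=M0/2=0, d=(M1−M0)/(6·1)=89/44, b=Δ0−h0·(2M0+M1)/6=-353/44
seg 1: a=-4, c=M1/2=267/44, d=(M2−M1)/(6·2)=-147/88, b=Δ1−h1·(2M1+M2)/6=-43/22
seg 2: a=3, c=M2/2=-87/22, d=(M3−M2)/(6·2)=29/44, b=Δ2−h2·(2M2+M3)/6=25/11
t_q=9/2 → seg 2, τ=3/2; S=3+25/11·τ+-87/22·τ²+29/44·τ³=-93/352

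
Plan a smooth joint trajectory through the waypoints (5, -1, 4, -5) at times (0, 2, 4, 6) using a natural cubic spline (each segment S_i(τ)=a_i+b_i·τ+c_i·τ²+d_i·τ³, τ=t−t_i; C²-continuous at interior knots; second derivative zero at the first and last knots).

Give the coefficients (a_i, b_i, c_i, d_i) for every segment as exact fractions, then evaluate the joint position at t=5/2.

  seg 0: a=5 b=-74/15 c=0 d=29/60
  seg 1: a=-1 b=13/15 c=29/10 d=-25/24
  seg 2: a=4 b=-1/30 c=-67/20 d=67/120
S(5/2) = 9/320

Δ: Δ0=-3, Δ1=5/2, Δ2=-9/2
row 1: diag=8, rhs=33; c'=1/4, d'=33/8
row 2: denom=8−2·1/4=15/2; d'=(-42−2·33/8)/(15/2)=-67/10
back: M2=-67/10
back: M1=33/8−1/4·-67/10=29/5
M: M0=0, M1=29/5, M2=-67/10, M3=0
seg 0: a=5, c=M0/2=0, d=(M1−M0)/(6·2)=29/60, b=Δ0−h0·(2M0+M1)/6=-74/15
seg 1: a=-1, c=M1/2=29/10, d=(M2−M1)/(6·2)=-25/24, b=Δ1−h1·(2M1+M2)/6=13/15
seg 2: a=4, c=M2/2=-67/20, d=(M3−M2)/(6·2)=67/120, b=Δ2−h2·(2M2+M3)/6=-1/30
t_q=5/2 → seg 1, τ=1/2; S=-1+13/15·τ+29/10·τ²+-25/24·τ³=9/320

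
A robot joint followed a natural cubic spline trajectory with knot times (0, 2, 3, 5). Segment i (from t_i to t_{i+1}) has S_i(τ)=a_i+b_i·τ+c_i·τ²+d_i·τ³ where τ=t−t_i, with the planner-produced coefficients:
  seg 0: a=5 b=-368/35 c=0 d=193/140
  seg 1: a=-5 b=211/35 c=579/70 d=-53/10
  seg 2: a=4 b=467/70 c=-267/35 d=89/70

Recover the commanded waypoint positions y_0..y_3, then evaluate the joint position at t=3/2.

y_0 = S_0(0) = a_0 = 5
y_1 = S_1(0) = a_1 = -5
y_2 = S_2(0) = a_2 = 4
y_3 = S_2(2) = -3
t_q=3/2 is in segment 0 (τ=3/2); S_0(τ)=-979/160

y_0=5 y_1=-5 y_2=4 y_3=-3
S(3/2) = -979/160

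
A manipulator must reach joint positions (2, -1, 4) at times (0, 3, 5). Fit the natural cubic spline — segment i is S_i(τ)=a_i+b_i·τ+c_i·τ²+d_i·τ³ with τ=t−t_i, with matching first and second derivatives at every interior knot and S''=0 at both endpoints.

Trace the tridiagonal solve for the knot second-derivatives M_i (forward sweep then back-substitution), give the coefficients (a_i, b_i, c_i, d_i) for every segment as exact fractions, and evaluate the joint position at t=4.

Δ: Δ0=-1, Δ1=5/2
row 1: diag=10, rhs=21; c'=1/5, d'=21/10
back: M1=21/10
M: M0=0, M1=21/10, M2=0
seg 0: a=2, c=M0/2=0, d=(M1−M0)/(6·3)=7/60, b=Δ0−h0·(2M0+M1)/6=-41/20
seg 1: a=-1, c=M1/2=21/20, d=(M2−M1)/(6·2)=-7/40, b=Δ1−h1·(2M1+M2)/6=11/10
t_q=4 → seg 1, τ=1; S=-1+11/10·τ+21/20·τ²+-7/40·τ³=39/40

  seg 0: a=2 b=-41/20 c=0 d=7/60
  seg 1: a=-1 b=11/10 c=21/20 d=-7/40
S(4) = 39/40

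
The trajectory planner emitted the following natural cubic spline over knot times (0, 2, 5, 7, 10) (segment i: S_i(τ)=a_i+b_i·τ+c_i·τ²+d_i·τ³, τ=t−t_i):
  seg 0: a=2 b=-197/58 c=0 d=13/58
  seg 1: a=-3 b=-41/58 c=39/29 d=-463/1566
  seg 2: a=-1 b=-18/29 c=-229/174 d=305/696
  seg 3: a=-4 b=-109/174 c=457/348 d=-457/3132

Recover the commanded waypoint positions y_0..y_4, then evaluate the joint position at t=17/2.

y_0=2 y_1=-3 y_2=-1 y_3=-4 y_4=2
S(17/2) = -2299/928

y_0 = S_0(0) = a_0 = 2
y_1 = S_1(0) = a_1 = -3
y_2 = S_2(0) = a_2 = -1
y_3 = S_3(0) = a_3 = -4
y_4 = S_3(3) = 2
t_q=17/2 is in segment 3 (τ=3/2); S_3(τ)=-2299/928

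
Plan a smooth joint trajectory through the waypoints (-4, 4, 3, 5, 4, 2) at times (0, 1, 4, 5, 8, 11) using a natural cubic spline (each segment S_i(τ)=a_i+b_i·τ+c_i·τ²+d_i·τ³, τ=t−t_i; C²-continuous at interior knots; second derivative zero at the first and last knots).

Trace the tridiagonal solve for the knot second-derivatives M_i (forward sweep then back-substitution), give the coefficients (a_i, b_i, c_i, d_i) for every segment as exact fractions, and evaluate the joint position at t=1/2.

  seg 0: a=-4 b=4878/521 c=0 d=-710/521
  seg 1: a=4 b=2748/521 c=-2130/521 d=10405/14067
  seg 2: a=3 b=373/521 c=4015/1563 d=-2008/1563
  seg 3: a=5 b=3125/1563 c=-2009/1563 d=2381/14067
  seg 4: a=4 b=-1786/1563 c=124/521 d=-124/4689
S(1/2) = 1065/2084

Δ: Δ0=8, Δ1=-1/3, Δ2=2, Δ3=-1/3, Δ4=-2/3
row 1: diag=8, rhs=-50; c'=3/8, d'=-25/4
row 2: denom=8−3·3/8=55/8; d'=(14−3·-25/4)/(55/8)=262/55
row 3: denom=8−1·8/55=432/55; d'=(-14−1·262/55)/(432/55)=-43/18
row 4: denom=12−3·55/144=521/48; d'=(-2−3·-43/18)/(521/48)=248/521
back: M4=248/521
back: M3=-43/18−55/144·248/521=-4018/1563
back: M2=262/55−8/55·-4018/1563=8030/1563
back: M1=-25/4−3/8·8030/1563=-4260/521
M: M0=0, M1=-4260/521, M2=8030/1563, M3=-4018/1563, M4=248/521, M5=0
seg 0: a=-4, c=M0/2=0, d=(M1−M0)/(6·1)=-710/521, b=Δ0−h0·(2M0+M1)/6=4878/521
seg 1: a=4, c=M1/2=-2130/521, d=(M2−M1)/(6·3)=10405/14067, b=Δ1−h1·(2M1+M2)/6=2748/521
seg 2: a=3, c=M2/2=4015/1563, d=(M3−M2)/(6·1)=-2008/1563, b=Δ2−h2·(2M2+M3)/6=373/521
seg 3: a=5, c=M3/2=-2009/1563, d=(M4−M3)/(6·3)=2381/14067, b=Δ3−h3·(2M3+M4)/6=3125/1563
seg 4: a=4, c=M4/2=124/521, d=(M5−M4)/(6·3)=-124/4689, b=Δ4−h4·(2M4+M5)/6=-1786/1563
t_q=1/2 → seg 0, τ=1/2; S=-4+4878/521·τ+0·τ²+-710/521·τ³=1065/2084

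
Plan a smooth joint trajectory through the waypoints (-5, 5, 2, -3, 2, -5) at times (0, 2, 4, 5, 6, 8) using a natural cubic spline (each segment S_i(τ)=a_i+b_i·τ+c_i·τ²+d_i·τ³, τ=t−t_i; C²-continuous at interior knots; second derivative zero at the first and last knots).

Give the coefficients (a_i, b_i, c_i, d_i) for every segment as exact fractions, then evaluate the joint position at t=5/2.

  seg 0: a=-5 b=1485/241 c=0 d=-70/241
  seg 1: a=5 b=645/241 c=-420/241 d=-333/1928
  seg 2: a=2 b=-3069/482 c=-2679/964 d=3997/964
  seg 3: a=-3 b=495/964 c=2328/241 d=-4987/964
  seg 4: a=2 b=2079/482 c=-5649/964 d=1883/1928
S(5/2) = 90707/15424

Δ: Δ0=5, Δ1=-3/2, Δ2=-5, Δ3=5, Δ4=-7/2
row 1: diag=8, rhs=-39; c'=1/4, d'=-39/8
row 2: denom=6−2·1/4=11/2; d'=(-21−2·-39/8)/(11/2)=-45/22
row 3: denom=4−1·2/11=42/11; d'=(60−1·-45/22)/(42/11)=65/4
row 4: denom=6−1·11/42=241/42; d'=(-51−1·65/4)/(241/42)=-5649/482
back: M4=-5649/482
back: M3=65/4−11/42·-5649/482=4656/241
back: M2=-45/22−2/11·4656/241=-2679/482
back: M1=-39/8−1/4·-2679/482=-840/241
M: M0=0, M1=-840/241, M2=-2679/482, M3=4656/241, M4=-5649/482, M5=0
seg 0: a=-5, c=M0/2=0, d=(M1−M0)/(6·2)=-70/241, b=Δ0−h0·(2M0+M1)/6=1485/241
seg 1: a=5, c=M1/2=-420/241, d=(M2−M1)/(6·2)=-333/1928, b=Δ1−h1·(2M1+M2)/6=645/241
seg 2: a=2, c=M2/2=-2679/964, d=(M3−M2)/(6·1)=3997/964, b=Δ2−h2·(2M2+M3)/6=-3069/482
seg 3: a=-3, c=M3/2=2328/241, d=(M4−M3)/(6·1)=-4987/964, b=Δ3−h3·(2M3+M4)/6=495/964
seg 4: a=2, c=M4/2=-5649/964, d=(M5−M4)/(6·2)=1883/1928, b=Δ4−h4·(2M4+M5)/6=2079/482
t_q=5/2 → seg 1, τ=1/2; S=5+645/241·τ+-420/241·τ²+-333/1928·τ³=90707/15424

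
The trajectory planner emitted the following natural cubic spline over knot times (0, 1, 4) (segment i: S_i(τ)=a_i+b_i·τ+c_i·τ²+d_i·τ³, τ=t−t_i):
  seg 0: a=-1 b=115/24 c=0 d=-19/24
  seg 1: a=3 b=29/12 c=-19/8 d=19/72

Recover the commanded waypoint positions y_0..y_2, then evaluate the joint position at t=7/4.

y_0=-1 y_1=3 y_2=-4
S(7/4) = 1837/512

y_0 = S_0(0) = a_0 = -1
y_1 = S_1(0) = a_1 = 3
y_2 = S_1(3) = -4
t_q=7/4 is in segment 1 (τ=3/4); S_1(τ)=1837/512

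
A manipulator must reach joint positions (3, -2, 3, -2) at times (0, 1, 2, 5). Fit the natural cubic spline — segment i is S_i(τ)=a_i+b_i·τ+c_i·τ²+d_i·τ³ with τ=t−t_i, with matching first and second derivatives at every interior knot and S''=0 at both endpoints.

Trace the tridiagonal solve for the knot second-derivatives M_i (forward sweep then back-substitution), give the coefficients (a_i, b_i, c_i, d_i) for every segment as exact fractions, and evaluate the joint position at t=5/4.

  seg 0: a=3 b=-725/93 c=0 d=260/93
  seg 1: a=-2 b=55/93 c=260/31 d=-370/93
  seg 2: a=3 b=505/93 c=-110/31 d=110/279
S(5/4) = -1379/992

Δ: Δ0=-5, Δ1=5, Δ2=-5/3
row 1: diag=4, rhs=60; c'=1/4, d'=15
row 2: denom=8−1·1/4=31/4; d'=(-40−1·15)/(31/4)=-220/31
back: M2=-220/31
back: M1=15−1/4·-220/31=520/31
M: M0=0, M1=520/31, M2=-220/31, M3=0
seg 0: a=3, c=M0/2=0, d=(M1−M0)/(6·1)=260/93, b=Δ0−h0·(2M0+M1)/6=-725/93
seg 1: a=-2, c=M1/2=260/31, d=(M2−M1)/(6·1)=-370/93, b=Δ1−h1·(2M1+M2)/6=55/93
seg 2: a=3, c=M2/2=-110/31, d=(M3−M2)/(6·3)=110/279, b=Δ2−h2·(2M2+M3)/6=505/93
t_q=5/4 → seg 1, τ=1/4; S=-2+55/93·τ+260/31·τ²+-370/93·τ³=-1379/992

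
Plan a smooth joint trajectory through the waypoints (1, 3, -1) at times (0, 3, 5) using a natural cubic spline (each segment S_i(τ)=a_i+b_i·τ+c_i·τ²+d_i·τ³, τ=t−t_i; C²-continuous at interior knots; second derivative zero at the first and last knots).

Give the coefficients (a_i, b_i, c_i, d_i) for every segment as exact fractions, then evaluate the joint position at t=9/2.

  seg 0: a=1 b=22/15 c=0 d=-4/45
  seg 1: a=3 b=-14/15 c=-4/5 d=2/15
S(9/2) = 1/4

Δ: Δ0=2/3, Δ1=-2
row 1: diag=10, rhs=-16; c'=1/5, d'=-8/5
back: M1=-8/5
M: M0=0, M1=-8/5, M2=0
seg 0: a=1, c=M0/2=0, d=(M1−M0)/(6·3)=-4/45, b=Δ0−h0·(2M0+M1)/6=22/15
seg 1: a=3, c=M1/2=-4/5, d=(M2−M1)/(6·2)=2/15, b=Δ1−h1·(2M1+M2)/6=-14/15
t_q=9/2 → seg 1, τ=3/2; S=3+-14/15·τ+-4/5·τ²+2/15·τ³=1/4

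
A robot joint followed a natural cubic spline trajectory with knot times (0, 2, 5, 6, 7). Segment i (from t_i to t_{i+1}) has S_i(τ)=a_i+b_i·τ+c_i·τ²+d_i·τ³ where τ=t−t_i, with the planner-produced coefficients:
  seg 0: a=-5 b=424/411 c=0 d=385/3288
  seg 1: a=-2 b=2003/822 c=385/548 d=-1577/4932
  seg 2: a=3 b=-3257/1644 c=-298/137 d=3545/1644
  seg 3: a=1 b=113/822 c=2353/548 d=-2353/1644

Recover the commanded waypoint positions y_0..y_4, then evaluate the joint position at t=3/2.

y_0=-5 y_1=-2 y_2=3 y_3=1 y_4=4
S(3/2) = -26807/8768

y_0 = S_0(0) = a_0 = -5
y_1 = S_1(0) = a_1 = -2
y_2 = S_2(0) = a_2 = 3
y_3 = S_3(0) = a_3 = 1
y_4 = S_3(1) = 4
t_q=3/2 is in segment 0 (τ=3/2); S_0(τ)=-26807/8768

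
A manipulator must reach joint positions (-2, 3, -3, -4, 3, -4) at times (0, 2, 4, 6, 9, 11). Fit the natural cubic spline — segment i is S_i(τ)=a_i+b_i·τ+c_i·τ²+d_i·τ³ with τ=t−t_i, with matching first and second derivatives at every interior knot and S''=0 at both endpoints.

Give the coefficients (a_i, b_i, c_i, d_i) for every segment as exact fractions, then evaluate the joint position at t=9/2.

  seg 0: a=-2 b=15721/3855 c=0 d=-12167/30840
  seg 1: a=3 b=-5059/7710 c=-12167/5140 d=1843/3084
  seg 2: a=-3 b=-22771/7710 c=6263/5140 d=127/30840
  seg 3: a=-4 b=7594/3855 c=639/514 d=-8651/23130
  seg 4: a=3 b=-5161/7710 c=-2728/1285 d=1364/3855
S(9/2) = -343071/82240

Δ: Δ0=5/2, Δ1=-3, Δ2=-1/2, Δ3=7/3, Δ4=-7/2
row 1: diag=8, rhs=-33; c'=1/4, d'=-33/8
row 2: denom=8−2·1/4=15/2; d'=(15−2·-33/8)/(15/2)=31/10
row 3: denom=10−2·4/15=142/15; d'=(17−2·31/10)/(142/15)=81/71
row 4: denom=10−3·45/142=1285/142; d'=(-35−3·81/71)/(1285/142)=-5456/1285
back: M4=-5456/1285
back: M3=81/71−45/142·-5456/1285=639/257
back: M2=31/10−4/15·639/257=6263/2570
back: M1=-33/8−1/4·6263/2570=-12167/2570
M: M0=0, M1=-12167/2570, M2=6263/2570, M3=639/257, M4=-5456/1285, M5=0
seg 0: a=-2, c=M0/2=0, d=(M1−M0)/(6·2)=-12167/30840, b=Δ0−h0·(2M0+M1)/6=15721/3855
seg 1: a=3, c=M1/2=-12167/5140, d=(M2−M1)/(6·2)=1843/3084, b=Δ1−h1·(2M1+M2)/6=-5059/7710
seg 2: a=-3, c=M2/2=6263/5140, d=(M3−M2)/(6·2)=127/30840, b=Δ2−h2·(2M2+M3)/6=-22771/7710
seg 3: a=-4, c=M3/2=639/514, d=(M4−M3)/(6·3)=-8651/23130, b=Δ3−h3·(2M3+M4)/6=7594/3855
seg 4: a=3, c=M4/2=-2728/1285, d=(M5−M4)/(6·2)=1364/3855, b=Δ4−h4·(2M4+M5)/6=-5161/7710
t_q=9/2 → seg 2, τ=1/2; S=-3+-22771/7710·τ+6263/5140·τ²+127/30840·τ³=-343071/82240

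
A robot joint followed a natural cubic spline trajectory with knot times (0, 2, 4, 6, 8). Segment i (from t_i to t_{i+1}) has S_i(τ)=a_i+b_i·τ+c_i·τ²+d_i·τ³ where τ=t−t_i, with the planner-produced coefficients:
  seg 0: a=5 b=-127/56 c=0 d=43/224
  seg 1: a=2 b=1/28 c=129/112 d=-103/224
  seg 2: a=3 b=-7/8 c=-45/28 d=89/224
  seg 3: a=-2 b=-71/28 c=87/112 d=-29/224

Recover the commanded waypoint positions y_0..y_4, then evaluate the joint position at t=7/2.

y_0=5 y_1=2 y_2=3 y_3=-2 y_4=-5
S(7/2) = 5543/1792

y_0 = S_0(0) = a_0 = 5
y_1 = S_1(0) = a_1 = 2
y_2 = S_2(0) = a_2 = 3
y_3 = S_3(0) = a_3 = -2
y_4 = S_3(2) = -5
t_q=7/2 is in segment 1 (τ=3/2); S_1(τ)=5543/1792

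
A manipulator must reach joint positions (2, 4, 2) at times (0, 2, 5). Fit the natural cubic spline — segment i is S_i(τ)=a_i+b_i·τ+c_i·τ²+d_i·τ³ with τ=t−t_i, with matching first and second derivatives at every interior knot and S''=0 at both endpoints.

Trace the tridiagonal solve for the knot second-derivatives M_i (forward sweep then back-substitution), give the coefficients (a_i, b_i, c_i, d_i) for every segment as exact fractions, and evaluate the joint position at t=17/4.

  seg 0: a=2 b=4/3 c=0 d=-1/12
  seg 1: a=4 b=1/3 c=-1/2 d=1/18
S(17/4) = 365/128

Δ: Δ0=1, Δ1=-2/3
row 1: diag=10, rhs=-10; c'=3/10, d'=-1
back: M1=-1
M: M0=0, M1=-1, M2=0
seg 0: a=2, c=M0/2=0, d=(M1−M0)/(6·2)=-1/12, b=Δ0−h0·(2M0+M1)/6=4/3
seg 1: a=4, c=M1/2=-1/2, d=(M2−M1)/(6·3)=1/18, b=Δ1−h1·(2M1+M2)/6=1/3
t_q=17/4 → seg 1, τ=9/4; S=4+1/3·τ+-1/2·τ²+1/18·τ³=365/128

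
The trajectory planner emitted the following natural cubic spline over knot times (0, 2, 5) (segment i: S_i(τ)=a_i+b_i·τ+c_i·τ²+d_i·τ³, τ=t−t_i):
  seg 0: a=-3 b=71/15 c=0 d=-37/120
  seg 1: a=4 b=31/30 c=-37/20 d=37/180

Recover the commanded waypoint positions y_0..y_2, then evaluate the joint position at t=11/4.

y_0 = S_0(0) = a_0 = -3
y_1 = S_1(0) = a_1 = 4
y_2 = S_1(3) = -4
t_q=11/4 is in segment 1 (τ=3/4); S_1(τ)=4891/1280

y_0=-3 y_1=4 y_2=-4
S(11/4) = 4891/1280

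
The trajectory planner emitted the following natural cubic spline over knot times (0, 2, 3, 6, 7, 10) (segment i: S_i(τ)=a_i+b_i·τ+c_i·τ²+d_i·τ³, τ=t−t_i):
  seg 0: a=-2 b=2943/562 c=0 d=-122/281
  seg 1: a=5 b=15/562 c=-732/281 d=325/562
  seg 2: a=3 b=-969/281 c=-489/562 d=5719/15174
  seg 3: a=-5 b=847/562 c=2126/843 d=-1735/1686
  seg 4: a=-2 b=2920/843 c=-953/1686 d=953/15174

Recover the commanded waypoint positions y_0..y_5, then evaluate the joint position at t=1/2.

y_0=-2 y_1=5 y_2=3 y_3=-5 y_4=-2 y_5=5
S(1/2) = 317/562

y_0 = S_0(0) = a_0 = -2
y_1 = S_1(0) = a_1 = 5
y_2 = S_2(0) = a_2 = 3
y_3 = S_3(0) = a_3 = -5
y_4 = S_4(0) = a_4 = -2
y_5 = S_4(3) = 5
t_q=1/2 is in segment 0 (τ=1/2); S_0(τ)=317/562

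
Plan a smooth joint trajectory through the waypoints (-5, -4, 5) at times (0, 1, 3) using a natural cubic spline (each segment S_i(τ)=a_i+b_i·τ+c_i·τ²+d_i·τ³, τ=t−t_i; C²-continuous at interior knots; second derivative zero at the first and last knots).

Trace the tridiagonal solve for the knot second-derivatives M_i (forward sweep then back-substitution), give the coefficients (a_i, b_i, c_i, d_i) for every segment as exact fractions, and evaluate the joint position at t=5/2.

Δ: Δ0=1, Δ1=9/2
row 1: diag=6, rhs=21; c'=1/3, d'=7/2
back: M1=7/2
M: M0=0, M1=7/2, M2=0
seg 0: a=-5, c=M0/2=0, d=(M1−M0)/(6·1)=7/12, b=Δ0−h0·(2M0+M1)/6=5/12
seg 1: a=-4, c=M1/2=7/4, d=(M2−M1)/(6·2)=-7/24, b=Δ1−h1·(2M1+M2)/6=13/6
t_q=5/2 → seg 1, τ=3/2; S=-4+13/6·τ+7/4·τ²+-7/24·τ³=141/64

  seg 0: a=-5 b=5/12 c=0 d=7/12
  seg 1: a=-4 b=13/6 c=7/4 d=-7/24
S(5/2) = 141/64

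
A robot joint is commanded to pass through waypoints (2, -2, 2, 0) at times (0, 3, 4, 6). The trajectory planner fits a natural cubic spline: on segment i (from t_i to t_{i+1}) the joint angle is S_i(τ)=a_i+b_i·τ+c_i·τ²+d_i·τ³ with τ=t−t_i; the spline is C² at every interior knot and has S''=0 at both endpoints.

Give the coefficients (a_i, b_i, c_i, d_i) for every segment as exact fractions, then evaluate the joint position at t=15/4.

  seg 0: a=2 b=-521/141 c=0 d=37/141
  seg 1: a=-2 b=478/141 c=111/47 d=-247/141
  seg 2: a=2 b=403/141 c=-136/47 d=68/141
S(15/4) = 3405/3008

Δ: Δ0=-4/3, Δ1=4, Δ2=-1
row 1: diag=8, rhs=32; c'=1/8, d'=4
row 2: denom=6−1·1/8=47/8; d'=(-30−1·4)/(47/8)=-272/47
back: M2=-272/47
back: M1=4−1/8·-272/47=222/47
M: M0=0, M1=222/47, M2=-272/47, M3=0
seg 0: a=2, c=M0/2=0, d=(M1−M0)/(6·3)=37/141, b=Δ0−h0·(2M0+M1)/6=-521/141
seg 1: a=-2, c=M1/2=111/47, d=(M2−M1)/(6·1)=-247/141, b=Δ1−h1·(2M1+M2)/6=478/141
seg 2: a=2, c=M2/2=-136/47, d=(M3−M2)/(6·2)=68/141, b=Δ2−h2·(2M2+M3)/6=403/141
t_q=15/4 → seg 1, τ=3/4; S=-2+478/141·τ+111/47·τ²+-247/141·τ³=3405/3008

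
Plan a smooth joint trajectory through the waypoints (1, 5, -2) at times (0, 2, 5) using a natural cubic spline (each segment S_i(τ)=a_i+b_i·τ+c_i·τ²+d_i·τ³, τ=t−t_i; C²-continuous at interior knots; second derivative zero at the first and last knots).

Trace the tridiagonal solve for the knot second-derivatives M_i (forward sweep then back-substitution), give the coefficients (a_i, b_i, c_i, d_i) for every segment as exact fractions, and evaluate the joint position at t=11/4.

Δ: Δ0=2, Δ1=-7/3
row 1: diag=10, rhs=-26; c'=3/10, d'=-13/5
back: M1=-13/5
M: M0=0, M1=-13/5, M2=0
seg 0: a=1, c=M0/2=0, d=(M1−M0)/(6·2)=-13/60, b=Δ0−h0·(2M0+M1)/6=43/15
seg 1: a=5, c=M1/2=-13/10, d=(M2−M1)/(6·3)=13/90, b=Δ1−h1·(2M1+M2)/6=4/15
t_q=11/4 → seg 1, τ=3/4; S=5+4/15·τ+-13/10·τ²+13/90·τ³=2899/640

  seg 0: a=1 b=43/15 c=0 d=-13/60
  seg 1: a=5 b=4/15 c=-13/10 d=13/90
S(11/4) = 2899/640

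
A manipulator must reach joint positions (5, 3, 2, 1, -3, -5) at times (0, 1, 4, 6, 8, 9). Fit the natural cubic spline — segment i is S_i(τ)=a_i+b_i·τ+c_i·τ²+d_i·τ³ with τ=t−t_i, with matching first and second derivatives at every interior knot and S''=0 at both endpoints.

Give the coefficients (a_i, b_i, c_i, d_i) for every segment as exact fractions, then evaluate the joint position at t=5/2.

  seg 0: a=5 b=-4894/2199 c=0 d=496/2199
  seg 1: a=3 b=-3406/2199 c=496/733 d=-199/2199
  seg 2: a=2 b=149/2199 c=-101/733 d=-1285/17592
  seg 3: a=1 b=-5981/4398 c=-1689/2932 d=563/4398
  seg 4: a=-3 b=-9359/4398 c=563/2932 d=-563/8796
S(5/2) = 11105/5864

Δ: Δ0=-2, Δ1=-1/3, Δ2=-1/2, Δ3=-2, Δ4=-2
row 1: diag=8, rhs=10; c'=3/8, d'=5/4
row 2: denom=10−3·3/8=71/8; d'=(-1−3·5/4)/(71/8)=-38/71
row 3: denom=8−2·16/71=536/71; d'=(-9−2·-38/71)/(536/71)=-563/536
row 4: denom=6−2·71/268=733/134; d'=(0−2·-563/536)/(733/134)=563/1466
back: M4=563/1466
back: M3=-563/536−71/268·563/1466=-1689/1466
back: M2=-38/71−16/71·-1689/1466=-202/733
back: M1=5/4−3/8·-202/733=992/733
M: M0=0, M1=992/733, M2=-202/733, M3=-1689/1466, M4=563/1466, M5=0
seg 0: a=5, c=M0/2=0, d=(M1−M0)/(6·1)=496/2199, b=Δ0−h0·(2M0+M1)/6=-4894/2199
seg 1: a=3, c=M1/2=496/733, d=(M2−M1)/(6·3)=-199/2199, b=Δ1−h1·(2M1+M2)/6=-3406/2199
seg 2: a=2, c=M2/2=-101/733, d=(M3−M2)/(6·2)=-1285/17592, b=Δ2−h2·(2M2+M3)/6=149/2199
seg 3: a=1, c=M3/2=-1689/2932, d=(M4−M3)/(6·2)=563/4398, b=Δ3−h3·(2M3+M4)/6=-5981/4398
seg 4: a=-3, c=M4/2=563/2932, d=(M5−M4)/(6·1)=-563/8796, b=Δ4−h4·(2M4+M5)/6=-9359/4398
t_q=5/2 → seg 1, τ=3/2; S=3+-3406/2199·τ+496/733·τ²+-199/2199·τ³=11105/5864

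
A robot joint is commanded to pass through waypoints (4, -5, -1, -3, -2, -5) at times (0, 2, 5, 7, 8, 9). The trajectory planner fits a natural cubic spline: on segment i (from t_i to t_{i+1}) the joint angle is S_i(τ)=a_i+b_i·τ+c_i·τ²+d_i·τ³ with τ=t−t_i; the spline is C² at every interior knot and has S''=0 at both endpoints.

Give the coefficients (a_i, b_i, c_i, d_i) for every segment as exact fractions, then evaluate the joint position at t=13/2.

  seg 0: a=4 b=-69967/11598 c=0 d=2222/5799
  seg 1: a=-5 b=-16639/11598 c=4444/1933 d=-5321/11598
  seg 2: a=-1 b=-161/5799 c=-7075/3866 d=15587/23196
  seg 3: a=-3 b=4150/5799 c=4256/1933 d=-11119/5799
  seg 4: a=-2 b=-3671/5799 c=-6863/1933 d=6863/5799
S(13/2) = -178849/61856

Δ: Δ0=-9/2, Δ1=4/3, Δ2=-1, Δ3=1, Δ4=-3
row 1: diag=10, rhs=35; c'=3/10, d'=7/2
row 2: denom=10−3·3/10=91/10; d'=(-14−3·7/2)/(91/10)=-35/13
row 3: denom=6−2·20/91=506/91; d'=(12−2·-35/13)/(506/91)=791/253
row 4: denom=4−1·91/506=1933/506; d'=(-24−1·791/253)/(1933/506)=-13726/1933
back: M4=-13726/1933
back: M3=791/253−91/506·-13726/1933=8512/1933
back: M2=-35/13−20/91·8512/1933=-7075/1933
back: M1=7/2−3/10·-7075/1933=8888/1933
M: M0=0, M1=8888/1933, M2=-7075/1933, M3=8512/1933, M4=-13726/1933, M5=0
seg 0: a=4, c=M0/2=0, d=(M1−M0)/(6·2)=2222/5799, b=Δ0−h0·(2M0+M1)/6=-69967/11598
seg 1: a=-5, c=M1/2=4444/1933, d=(M2−M1)/(6·3)=-5321/11598, b=Δ1−h1·(2M1+M2)/6=-16639/11598
seg 2: a=-1, c=M2/2=-7075/3866, d=(M3−M2)/(6·2)=15587/23196, b=Δ2−h2·(2M2+M3)/6=-161/5799
seg 3: a=-3, c=M3/2=4256/1933, d=(M4−M3)/(6·1)=-11119/5799, b=Δ3−h3·(2M3+M4)/6=4150/5799
seg 4: a=-2, c=M4/2=-6863/1933, d=(M5−M4)/(6·1)=6863/5799, b=Δ4−h4·(2M4+M5)/6=-3671/5799
t_q=13/2 → seg 2, τ=3/2; S=-1+-161/5799·τ+-7075/3866·τ²+15587/23196·τ³=-178849/61856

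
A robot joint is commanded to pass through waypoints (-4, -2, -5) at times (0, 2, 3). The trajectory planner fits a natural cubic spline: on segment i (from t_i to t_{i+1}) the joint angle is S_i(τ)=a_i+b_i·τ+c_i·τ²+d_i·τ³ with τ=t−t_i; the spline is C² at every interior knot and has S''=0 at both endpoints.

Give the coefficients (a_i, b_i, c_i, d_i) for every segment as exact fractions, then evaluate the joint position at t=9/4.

Δ: Δ0=1, Δ1=-3
row 1: diag=6, rhs=-24; c'=1/6, d'=-4
back: M1=-4
M: M0=0, M1=-4, M2=0
seg 0: a=-4, c=M0/2=0, d=(M1−M0)/(6·2)=-1/3, b=Δ0−h0·(2M0+M1)/6=7/3
seg 1: a=-2, c=M1/2=-2, d=(M2−M1)/(6·1)=2/3, b=Δ1−h1·(2M1+M2)/6=-5/3
t_q=9/4 → seg 1, τ=1/4; S=-2+-5/3·τ+-2·τ²+2/3·τ³=-81/32

  seg 0: a=-4 b=7/3 c=0 d=-1/3
  seg 1: a=-2 b=-5/3 c=-2 d=2/3
S(9/4) = -81/32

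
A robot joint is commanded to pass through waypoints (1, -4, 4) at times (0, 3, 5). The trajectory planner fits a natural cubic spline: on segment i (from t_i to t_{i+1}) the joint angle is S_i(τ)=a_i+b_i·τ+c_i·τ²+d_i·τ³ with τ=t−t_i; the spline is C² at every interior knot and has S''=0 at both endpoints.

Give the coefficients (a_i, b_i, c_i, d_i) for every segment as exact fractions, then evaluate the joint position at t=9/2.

  seg 0: a=1 b=-101/30 c=0 d=17/90
  seg 1: a=-4 b=26/15 c=17/10 d=-17/60
S(9/2) = 47/32

Δ: Δ0=-5/3, Δ1=4
row 1: diag=10, rhs=34; c'=1/5, d'=17/5
back: M1=17/5
M: M0=0, M1=17/5, M2=0
seg 0: a=1, c=M0/2=0, d=(M1−M0)/(6·3)=17/90, b=Δ0−h0·(2M0+M1)/6=-101/30
seg 1: a=-4, c=M1/2=17/10, d=(M2−M1)/(6·2)=-17/60, b=Δ1−h1·(2M1+M2)/6=26/15
t_q=9/2 → seg 1, τ=3/2; S=-4+26/15·τ+17/10·τ²+-17/60·τ³=47/32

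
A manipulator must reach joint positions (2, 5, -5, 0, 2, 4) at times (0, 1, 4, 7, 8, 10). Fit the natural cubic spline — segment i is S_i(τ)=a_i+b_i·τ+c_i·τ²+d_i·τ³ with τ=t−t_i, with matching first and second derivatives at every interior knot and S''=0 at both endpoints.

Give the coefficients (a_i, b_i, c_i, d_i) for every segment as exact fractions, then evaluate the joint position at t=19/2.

Δ: Δ0=3, Δ1=-10/3, Δ2=5/3, Δ3=2, Δ4=1
row 1: diag=8, rhs=-38; c'=3/8, d'=-19/4
row 2: denom=12−3·3/8=87/8; d'=(30−3·-19/4)/(87/8)=118/29
row 3: denom=8−3·8/29=208/29; d'=(2−3·118/29)/(208/29)=-37/26
row 4: denom=6−1·29/208=1219/208; d'=(-6−1·-37/26)/(1219/208)=-952/1219
back: M4=-952/1219
back: M3=-37/26−29/208·-952/1219=-1602/1219
back: M2=118/29−8/29·-1602/1219=5402/1219
back: M1=-19/4−3/8·5402/1219=-7816/1219
M: M0=0, M1=-7816/1219, M2=5402/1219, M3=-1602/1219, M4=-952/1219, M5=0
seg 0: a=2, c=M0/2=0, d=(M1−M0)/(6·1)=-3908/3657, b=Δ0−h0·(2M0+M1)/6=14879/3657
seg 1: a=5, c=M1/2=-3908/1219, d=(M2−M1)/(6·3)=2203/3657, b=Δ1−h1·(2M1+M2)/6=3155/3657
seg 2: a=-5, c=M2/2=2701/1219, d=(M3−M2)/(6·3)=-3502/10971, b=Δ2−h2·(2M2+M3)/6=-7708/3657
seg 3: a=0, c=M3/2=-801/1219, d=(M4−M3)/(6·1)=325/3657, b=Δ3−h3·(2M3+M4)/6=9392/3657
seg 4: a=2, c=M4/2=-476/1219, d=(M5−M4)/(6·2)=238/3657, b=Δ4−h4·(2M4+M5)/6=5561/3657
t_q=19/2 → seg 4, τ=3/2; S=2+5561/3657·τ+-476/1219·τ²+238/3657·τ³=17661/4876

  seg 0: a=2 b=14879/3657 c=0 d=-3908/3657
  seg 1: a=5 b=3155/3657 c=-3908/1219 d=2203/3657
  seg 2: a=-5 b=-7708/3657 c=2701/1219 d=-3502/10971
  seg 3: a=0 b=9392/3657 c=-801/1219 d=325/3657
  seg 4: a=2 b=5561/3657 c=-476/1219 d=238/3657
S(19/2) = 17661/4876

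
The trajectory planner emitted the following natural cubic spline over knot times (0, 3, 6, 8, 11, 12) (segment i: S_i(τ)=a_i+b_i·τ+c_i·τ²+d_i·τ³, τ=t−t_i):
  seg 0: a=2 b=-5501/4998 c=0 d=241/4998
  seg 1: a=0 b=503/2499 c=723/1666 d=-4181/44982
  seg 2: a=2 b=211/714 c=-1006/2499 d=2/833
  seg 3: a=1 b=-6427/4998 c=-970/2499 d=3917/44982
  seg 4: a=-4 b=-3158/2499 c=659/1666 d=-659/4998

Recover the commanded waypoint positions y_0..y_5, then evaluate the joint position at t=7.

y_0=2 y_1=0 y_2=2 y_3=1 y_4=-4 y_5=-5
S(7) = 9473/4998

y_0 = S_0(0) = a_0 = 2
y_1 = S_1(0) = a_1 = 0
y_2 = S_2(0) = a_2 = 2
y_3 = S_3(0) = a_3 = 1
y_4 = S_4(0) = a_4 = -4
y_5 = S_4(1) = -5
t_q=7 is in segment 2 (τ=1); S_2(τ)=9473/4998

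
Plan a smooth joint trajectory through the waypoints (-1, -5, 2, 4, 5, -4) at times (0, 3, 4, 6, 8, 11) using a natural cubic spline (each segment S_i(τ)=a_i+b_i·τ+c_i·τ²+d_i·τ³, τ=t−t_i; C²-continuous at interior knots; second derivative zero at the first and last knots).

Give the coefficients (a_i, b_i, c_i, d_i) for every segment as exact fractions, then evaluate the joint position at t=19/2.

Δ: Δ0=-4/3, Δ1=7, Δ2=1, Δ3=1/2, Δ4=-3
row 1: diag=8, rhs=50; c'=1/8, d'=25/4
row 2: denom=6−1·1/8=47/8; d'=(-36−1·25/4)/(47/8)=-338/47
row 3: denom=8−2·16/47=344/47; d'=(-3−2·-338/47)/(344/47)=535/344
row 4: denom=10−2·47/172=813/86; d'=(-21−2·535/344)/(813/86)=-4147/1626
back: M4=-4147/1626
back: M3=535/344−47/172·-4147/1626=1831/813
back: M2=-338/47−16/47·1831/813=-6470/813
back: M1=25/4−1/8·-6470/813=5890/813
M: M0=0, M1=5890/813, M2=-6470/813, M3=1831/813, M4=-4147/1626, M5=0
seg 0: a=-1, c=M0/2=0, d=(M1−M0)/(6·3)=2945/7317, b=Δ0−h0·(2M0+M1)/6=-1343/271
seg 1: a=-5, c=M1/2=2945/813, d=(M2−M1)/(6·1)=-2060/813, b=Δ1−h1·(2M1+M2)/6=1602/271
seg 2: a=2, c=M2/2=-3235/813, d=(M3−M2)/(6·2)=2767/3252, b=Δ2−h2·(2M2+M3)/6=4516/813
seg 3: a=4, c=M3/2=1831/1626, d=(M4−M3)/(6·2)=-2603/6504, b=Δ3−h3·(2M3+M4)/6=-41/271
seg 4: a=5, c=M4/2=-4147/3252, d=(M5−M4)/(6·3)=4147/29268, b=Δ4−h4·(2M4+M5)/6=-731/1626
t_q=19/2 → seg 4, τ=3/2; S=5+-731/1626·τ+-4147/3252·τ²+4147/29268·τ³=16777/8672

  seg 0: a=-1 b=-1343/271 c=0 d=2945/7317
  seg 1: a=-5 b=1602/271 c=2945/813 d=-2060/813
  seg 2: a=2 b=4516/813 c=-3235/813 d=2767/3252
  seg 3: a=4 b=-41/271 c=1831/1626 d=-2603/6504
  seg 4: a=5 b=-731/1626 c=-4147/3252 d=4147/29268
S(19/2) = 16777/8672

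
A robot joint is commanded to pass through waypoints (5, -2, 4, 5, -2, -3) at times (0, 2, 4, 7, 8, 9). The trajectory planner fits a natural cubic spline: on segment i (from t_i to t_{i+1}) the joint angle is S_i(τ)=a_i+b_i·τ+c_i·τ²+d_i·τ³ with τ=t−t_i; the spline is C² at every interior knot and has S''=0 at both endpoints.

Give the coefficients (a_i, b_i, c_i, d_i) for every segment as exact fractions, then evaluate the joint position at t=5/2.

  seg 0: a=5 b=-730/141 c=0 d=473/1128
  seg 1: a=-2 b=-41/282 c=473/188 d=-133/282
  seg 2: a=4 b=1201/282 c=-59/188 d=-187/564
  seg 3: a=5 b=-3709/564 c=-155/47 d=1621/564
  seg 4: a=-2 b=-1283/282 c=1001/188 d=-1001/564
S(5/2) = -565/376

Δ: Δ0=-7/2, Δ1=3, Δ2=1/3, Δ3=-7, Δ4=-1
row 1: diag=8, rhs=39; c'=1/4, d'=39/8
row 2: denom=10−2·1/4=19/2; d'=(-16−2·39/8)/(19/2)=-103/38
row 3: denom=8−3·6/19=134/19; d'=(-44−3·-103/38)/(134/19)=-1363/268
row 4: denom=4−1·19/134=517/134; d'=(36−1·-1363/268)/(517/134)=1001/94
back: M4=1001/94
back: M3=-1363/268−19/134·1001/94=-310/47
back: M2=-103/38−6/19·-310/47=-59/94
back: M1=39/8−1/4·-59/94=473/94
M: M0=0, M1=473/94, M2=-59/94, M3=-310/47, M4=1001/94, M5=0
seg 0: a=5, c=M0/2=0, d=(M1−M0)/(6·2)=473/1128, b=Δ0−h0·(2M0+M1)/6=-730/141
seg 1: a=-2, c=M1/2=473/188, d=(M2−M1)/(6·2)=-133/282, b=Δ1−h1·(2M1+M2)/6=-41/282
seg 2: a=4, c=M2/2=-59/188, d=(M3−M2)/(6·3)=-187/564, b=Δ2−h2·(2M2+M3)/6=1201/282
seg 3: a=5, c=M3/2=-155/47, d=(M4−M3)/(6·1)=1621/564, b=Δ3−h3·(2M3+M4)/6=-3709/564
seg 4: a=-2, c=M4/2=1001/188, d=(M5−M4)/(6·1)=-1001/564, b=Δ4−h4·(2M4+M5)/6=-1283/282
t_q=5/2 → seg 1, τ=1/2; S=-2+-41/282·τ+473/188·τ²+-133/282·τ³=-565/376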